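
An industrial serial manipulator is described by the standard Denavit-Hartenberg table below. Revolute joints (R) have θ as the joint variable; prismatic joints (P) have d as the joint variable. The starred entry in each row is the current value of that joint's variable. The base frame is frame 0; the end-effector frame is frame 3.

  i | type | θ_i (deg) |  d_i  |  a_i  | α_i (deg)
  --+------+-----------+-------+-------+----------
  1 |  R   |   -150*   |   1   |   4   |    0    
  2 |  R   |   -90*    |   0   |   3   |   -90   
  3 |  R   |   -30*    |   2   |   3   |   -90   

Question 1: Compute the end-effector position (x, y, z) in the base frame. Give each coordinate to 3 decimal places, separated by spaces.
-7.995 1.848 2.500

after link 1: o_1 = (-3.4641, -2.0000, 1.0000)
after link 2: o_2 = (-4.9641, 0.5981, 1.0000)
after link 3: o_3 = (-7.9952, 1.8481, 2.5000)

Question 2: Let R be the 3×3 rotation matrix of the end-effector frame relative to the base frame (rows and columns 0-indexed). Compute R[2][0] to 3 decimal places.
0.500

End-effector x-axis (col 0 of R) = (-0.4330,0.7500,0.5000)
R[2][0] = 0.5000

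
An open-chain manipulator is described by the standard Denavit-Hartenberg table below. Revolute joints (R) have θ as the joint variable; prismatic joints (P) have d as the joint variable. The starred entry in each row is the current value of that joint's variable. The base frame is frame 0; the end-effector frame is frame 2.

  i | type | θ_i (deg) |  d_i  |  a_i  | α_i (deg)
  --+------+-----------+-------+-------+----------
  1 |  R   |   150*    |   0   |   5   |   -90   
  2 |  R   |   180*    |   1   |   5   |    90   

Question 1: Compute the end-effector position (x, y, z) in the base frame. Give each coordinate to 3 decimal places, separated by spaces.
-0.500 -0.866 -0.000

after link 1: o_1 = (-4.3301, 2.5000, 0.0000)
after link 2: o_2 = (-0.5000, -0.8660, -0.0000)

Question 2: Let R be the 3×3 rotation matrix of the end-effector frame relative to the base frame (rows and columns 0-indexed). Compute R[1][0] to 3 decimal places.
End-effector x-axis (col 0 of R) = (0.8660,-0.5000,-0.0000)
R[1][0] = -0.5000

-0.500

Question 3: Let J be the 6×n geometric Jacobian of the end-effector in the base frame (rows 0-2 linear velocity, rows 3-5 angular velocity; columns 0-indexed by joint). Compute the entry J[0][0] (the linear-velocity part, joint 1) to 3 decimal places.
0.866

axis z_0 = ẑ; lever o_n−o_0 = (-0.5000,-0.8660,-0.0000)
cross product → J_v[:, 0] = (0.8660,-0.5000,0.0000)
J_ω[:, 0] = z_0
entry J[0][0] = 0.8660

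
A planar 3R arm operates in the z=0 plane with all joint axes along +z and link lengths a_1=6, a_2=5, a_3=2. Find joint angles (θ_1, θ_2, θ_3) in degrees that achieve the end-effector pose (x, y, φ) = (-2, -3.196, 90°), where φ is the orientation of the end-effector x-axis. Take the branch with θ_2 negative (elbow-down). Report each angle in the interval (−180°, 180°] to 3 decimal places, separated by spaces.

-60.000 -120.002 -89.998

wrist centre = target − a_3·(cos φ, sin φ) = (-2.0000, -5.1960)
cos θ_2 = (30.9984−6²−5²)/(2·6·5) = -0.5000; θ_2 = -120.0017° (elbow-down)
β = atan2(-5.1960,-2.0000) = -111.0523°; ψ = atan2(-4.3301,3.4999) = -51.0523°
θ_1 = β − ψ = -60.0000°
θ_3 = φ − θ_1 − θ_2 = -89.9983° (wrapped to (-180°,180°])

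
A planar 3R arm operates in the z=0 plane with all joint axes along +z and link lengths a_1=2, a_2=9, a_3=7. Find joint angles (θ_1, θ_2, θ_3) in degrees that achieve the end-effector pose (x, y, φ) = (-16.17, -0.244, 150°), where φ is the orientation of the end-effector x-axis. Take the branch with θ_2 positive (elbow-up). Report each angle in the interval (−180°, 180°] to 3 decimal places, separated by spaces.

wrist centre = target − a_3·(cos φ, sin φ) = (-10.1078, -3.7440)
cos θ_2 = (116.1856−2²−9²)/(2·2·9) = 0.8663; θ_2 = 29.9723° (elbow-up)
β = atan2(-3.7440,-10.1078) = -159.6751°; ψ = atan2(4.4962,9.7964) = 24.6536°
θ_1 = β − ψ = -184.3287°
θ_3 = φ − θ_1 − θ_2 = -55.6437° (wrapped to (-180°,180°])

175.671 29.972 -55.644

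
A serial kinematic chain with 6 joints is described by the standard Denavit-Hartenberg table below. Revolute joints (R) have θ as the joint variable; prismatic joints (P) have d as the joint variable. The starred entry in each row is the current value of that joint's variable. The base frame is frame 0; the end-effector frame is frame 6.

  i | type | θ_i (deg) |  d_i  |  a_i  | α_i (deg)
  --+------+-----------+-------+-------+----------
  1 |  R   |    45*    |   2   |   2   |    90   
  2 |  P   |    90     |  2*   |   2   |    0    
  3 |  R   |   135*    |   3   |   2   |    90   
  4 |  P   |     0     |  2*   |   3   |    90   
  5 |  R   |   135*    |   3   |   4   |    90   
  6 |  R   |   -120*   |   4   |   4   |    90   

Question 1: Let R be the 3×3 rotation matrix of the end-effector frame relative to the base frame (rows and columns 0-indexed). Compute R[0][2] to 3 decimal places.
-0.354

End-effector z-axis (col 2 of R) = (-0.3536,0.3536,-0.8660)
R[0][2] = -0.3536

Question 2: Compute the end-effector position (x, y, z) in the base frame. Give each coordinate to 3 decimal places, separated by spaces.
after link 1: o_1 = (1.4142, 1.4142, 2.0000)
after link 2: o_2 = (2.8284, -0.0000, 4.0000)
after link 3: o_3 = (3.9497, -3.1213, 2.5858)
after link 4: o_4 = (1.4497, -5.6213, 1.8787)
after link 5: o_5 = (-0.6716, -3.5000, 5.8787)
after link 6: o_6 = (-1.0505, -8.7779, 3.8787)

-1.051 -8.778 3.879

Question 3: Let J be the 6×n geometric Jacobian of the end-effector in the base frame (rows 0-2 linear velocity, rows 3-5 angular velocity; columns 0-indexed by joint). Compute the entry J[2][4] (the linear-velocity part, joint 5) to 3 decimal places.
axis z_4 = (-0.7071,0.7071,0.0000); lever o_n−o_4 = (-2.5003,-3.1566,2.0000)
cross product → J_v[:, 4] = (1.4142,1.4142,4.0000)
J_ω[:, 4] = z_4
entry J[2][4] = 4.0000

4.000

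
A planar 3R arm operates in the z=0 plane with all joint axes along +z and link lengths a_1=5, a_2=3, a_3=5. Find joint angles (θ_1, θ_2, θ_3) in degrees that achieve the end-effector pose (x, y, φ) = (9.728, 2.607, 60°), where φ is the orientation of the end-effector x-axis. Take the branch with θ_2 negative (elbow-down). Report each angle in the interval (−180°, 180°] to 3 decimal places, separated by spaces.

wrist centre = target − a_3·(cos φ, sin φ) = (7.2280, -1.7231)
cos θ_2 = (55.2132−5²−3²)/(2·5·3) = 0.7071; θ_2 = -45.0001° (elbow-down)
β = atan2(-1.7231,7.2280) = -13.4088°; ψ = atan2(-2.1213,7.1213) = -16.5880°
θ_1 = β − ψ = 3.1791°
θ_3 = φ − θ_1 − θ_2 = 101.8210° (wrapped to (-180°,180°])

3.179 -45.000 101.821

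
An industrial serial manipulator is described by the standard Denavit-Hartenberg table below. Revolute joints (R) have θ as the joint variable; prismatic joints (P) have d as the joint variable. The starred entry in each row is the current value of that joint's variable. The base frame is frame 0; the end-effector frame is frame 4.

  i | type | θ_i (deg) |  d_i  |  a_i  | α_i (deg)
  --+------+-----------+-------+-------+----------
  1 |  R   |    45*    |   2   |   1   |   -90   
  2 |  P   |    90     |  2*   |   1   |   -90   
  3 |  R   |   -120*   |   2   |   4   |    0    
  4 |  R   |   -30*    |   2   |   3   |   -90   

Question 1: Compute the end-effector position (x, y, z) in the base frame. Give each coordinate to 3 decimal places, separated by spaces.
after link 1: o_1 = (0.7071, 0.7071, 2.0000)
after link 2: o_2 = (-0.7071, 2.1213, 1.0000)
after link 3: o_3 = (-4.5708, 3.1566, 3.0000)
after link 4: o_4 = (-7.0457, 2.8030, 5.5981)

-7.046 2.803 5.598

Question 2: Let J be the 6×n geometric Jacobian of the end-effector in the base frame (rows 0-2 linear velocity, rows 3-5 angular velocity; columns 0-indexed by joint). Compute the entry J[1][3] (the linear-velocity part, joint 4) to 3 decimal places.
axis z_3 = (-0.7071,-0.7071,-0.0000); lever o_n−o_3 = (-2.4749,-0.3536,2.5981)
cross product → J_v[:, 3] = (-1.8371,1.8371,-1.5000)
J_ω[:, 3] = z_3
entry J[1][3] = 1.8371

1.837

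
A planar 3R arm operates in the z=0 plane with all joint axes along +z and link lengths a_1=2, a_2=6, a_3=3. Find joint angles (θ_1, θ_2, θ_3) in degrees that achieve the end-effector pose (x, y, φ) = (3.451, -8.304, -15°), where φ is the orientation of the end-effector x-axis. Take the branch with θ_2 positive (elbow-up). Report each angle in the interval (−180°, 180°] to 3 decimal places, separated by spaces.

wrist centre = target − a_3·(cos φ, sin φ) = (0.5532, -7.5275)
cos θ_2 = (56.9700−2²−6²)/(2·2·6) = 0.7071; θ_2 = 45.0020° (elbow-up)
β = atan2(-7.5275,0.5532) = -85.7967°; ψ = atan2(4.2428,6.2425) = 34.2025°
θ_1 = β − ψ = -119.9992°
θ_3 = φ − θ_1 − θ_2 = 59.9972° (wrapped to (-180°,180°])

-119.999 45.002 59.997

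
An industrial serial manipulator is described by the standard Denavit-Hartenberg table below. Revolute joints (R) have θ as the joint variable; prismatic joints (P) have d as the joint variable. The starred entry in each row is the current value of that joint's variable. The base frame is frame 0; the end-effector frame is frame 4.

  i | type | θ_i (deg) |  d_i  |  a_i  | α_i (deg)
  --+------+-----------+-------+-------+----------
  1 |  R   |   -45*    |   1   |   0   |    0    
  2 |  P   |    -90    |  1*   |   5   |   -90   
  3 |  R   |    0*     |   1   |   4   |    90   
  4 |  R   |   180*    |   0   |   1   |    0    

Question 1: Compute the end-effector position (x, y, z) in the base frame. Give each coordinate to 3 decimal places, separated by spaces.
-4.950 -6.364 2.000

after link 1: o_1 = (0.0000, 0.0000, 1.0000)
after link 2: o_2 = (-3.5355, -3.5355, 2.0000)
after link 3: o_3 = (-5.6569, -7.0711, 2.0000)
after link 4: o_4 = (-4.9497, -6.3640, 2.0000)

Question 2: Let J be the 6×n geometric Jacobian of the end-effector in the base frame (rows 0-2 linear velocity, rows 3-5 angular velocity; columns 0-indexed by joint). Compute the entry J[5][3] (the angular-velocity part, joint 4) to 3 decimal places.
1.000

axis z_3 = (0.0000,0.0000,1.0000); lever o_n−o_3 = (0.7071,0.7071,0.0000)
cross product → J_v[:, 3] = (-0.7071,0.7071,0.0000)
J_ω[:, 3] = z_3
entry J[5][3] = 1.0000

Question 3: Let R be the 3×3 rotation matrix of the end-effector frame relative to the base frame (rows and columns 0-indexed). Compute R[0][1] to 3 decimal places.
End-effector y-axis (col 1 of R) = (-0.7071,0.7071,0.0000)
R[0][1] = -0.7071

-0.707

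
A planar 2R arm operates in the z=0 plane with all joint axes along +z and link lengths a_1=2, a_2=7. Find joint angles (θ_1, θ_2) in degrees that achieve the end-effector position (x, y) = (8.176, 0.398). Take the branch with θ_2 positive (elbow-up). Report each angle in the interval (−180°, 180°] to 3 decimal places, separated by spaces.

cos θ_2 = (67.0054−2²−7²)/(2·2·7) = 0.5002; θ_2 = 59.9873° (elbow-up)
β = atan2(0.3980,8.1760) = 2.7869°; ψ = atan2(6.0614,5.5013) = 47.7730°
θ_1 = β − ψ = -44.9861°

-44.986 59.987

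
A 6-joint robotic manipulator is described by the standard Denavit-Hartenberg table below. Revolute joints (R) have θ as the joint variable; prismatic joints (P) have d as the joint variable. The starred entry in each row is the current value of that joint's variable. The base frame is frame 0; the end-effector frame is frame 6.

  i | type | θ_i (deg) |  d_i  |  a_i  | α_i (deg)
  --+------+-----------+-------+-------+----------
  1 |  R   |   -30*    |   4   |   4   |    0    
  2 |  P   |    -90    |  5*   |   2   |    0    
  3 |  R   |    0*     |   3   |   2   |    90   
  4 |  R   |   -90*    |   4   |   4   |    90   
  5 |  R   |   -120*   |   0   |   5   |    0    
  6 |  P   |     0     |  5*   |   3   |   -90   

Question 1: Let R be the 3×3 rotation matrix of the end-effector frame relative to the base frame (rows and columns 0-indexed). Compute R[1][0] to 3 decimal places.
-0.433

End-effector x-axis (col 0 of R) = (0.7500,-0.4330,0.5000)
R[1][0] = -0.4330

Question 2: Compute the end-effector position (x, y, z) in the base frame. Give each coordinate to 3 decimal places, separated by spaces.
after link 1: o_1 = (3.4641, -2.0000, 4.0000)
after link 2: o_2 = (2.4641, -3.7321, 9.0000)
after link 3: o_3 = (1.4641, -5.4641, 12.0000)
after link 4: o_4 = (-2.0000, -3.4641, 8.0000)
after link 5: o_5 = (1.7500, -5.6292, 10.5000)
after link 6: o_6 = (6.5000, -2.5981, 12.0000)

6.500 -2.598 12.000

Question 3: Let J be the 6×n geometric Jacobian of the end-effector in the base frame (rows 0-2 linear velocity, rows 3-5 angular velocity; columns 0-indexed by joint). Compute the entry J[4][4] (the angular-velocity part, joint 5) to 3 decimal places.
axis z_4 = (0.5000,0.8660,-0.0000); lever o_n−o_4 = (8.5000,0.8660,4.0000)
cross product → J_v[:, 4] = (3.4641,-2.0000,-6.9282)
J_ω[:, 4] = z_4
entry J[4][4] = 0.8660

0.866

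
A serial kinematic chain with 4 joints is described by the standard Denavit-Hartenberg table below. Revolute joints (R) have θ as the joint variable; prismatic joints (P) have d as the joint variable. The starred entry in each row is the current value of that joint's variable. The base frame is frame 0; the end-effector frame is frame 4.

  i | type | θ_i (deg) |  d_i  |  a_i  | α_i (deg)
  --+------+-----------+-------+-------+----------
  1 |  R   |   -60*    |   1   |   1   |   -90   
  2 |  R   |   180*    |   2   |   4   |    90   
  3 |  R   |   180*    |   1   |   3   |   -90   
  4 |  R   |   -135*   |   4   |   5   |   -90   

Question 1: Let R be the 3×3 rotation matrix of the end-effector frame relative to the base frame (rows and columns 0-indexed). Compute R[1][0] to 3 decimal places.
0.612

End-effector x-axis (col 0 of R) = (-0.3536,0.6124,-0.7071)
R[1][0] = 0.6124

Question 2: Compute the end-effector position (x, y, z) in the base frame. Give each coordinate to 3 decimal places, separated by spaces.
-3.500 2.062 -3.536

after link 1: o_1 = (0.5000, -0.8660, 1.0000)
after link 2: o_2 = (0.2321, 3.5981, 1.0000)
after link 3: o_3 = (1.7321, 1.0000, 0.0000)
after link 4: o_4 = (-3.4998, 2.0619, -3.5355)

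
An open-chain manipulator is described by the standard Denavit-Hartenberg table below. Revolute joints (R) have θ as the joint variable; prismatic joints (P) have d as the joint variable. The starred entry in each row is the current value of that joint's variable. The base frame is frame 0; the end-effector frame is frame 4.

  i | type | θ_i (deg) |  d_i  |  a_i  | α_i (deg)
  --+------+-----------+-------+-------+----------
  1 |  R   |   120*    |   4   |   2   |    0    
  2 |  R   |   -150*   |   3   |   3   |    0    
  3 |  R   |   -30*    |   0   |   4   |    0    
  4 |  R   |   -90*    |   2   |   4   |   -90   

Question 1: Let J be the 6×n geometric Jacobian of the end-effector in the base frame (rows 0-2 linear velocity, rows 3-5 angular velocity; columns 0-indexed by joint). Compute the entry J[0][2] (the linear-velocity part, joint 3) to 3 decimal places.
axis z_2 = (0.0000,0.0000,1.0000); lever o_n−o_2 = (-1.4641,-5.4641,2.0000)
cross product → J_v[:, 2] = (5.4641,-1.4641,0.0000)
J_ω[:, 2] = z_2
entry J[0][2] = 5.4641

5.464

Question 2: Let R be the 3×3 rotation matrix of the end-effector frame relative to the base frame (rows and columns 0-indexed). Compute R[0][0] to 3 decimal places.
-0.866

End-effector x-axis (col 0 of R) = (-0.8660,-0.5000,0.0000)
R[0][0] = -0.8660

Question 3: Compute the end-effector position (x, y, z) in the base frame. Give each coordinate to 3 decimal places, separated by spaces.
0.134 -5.232 9.000

after link 1: o_1 = (-1.0000, 1.7321, 4.0000)
after link 2: o_2 = (1.5981, 0.2321, 7.0000)
after link 3: o_3 = (3.5981, -3.2321, 7.0000)
after link 4: o_4 = (0.1340, -5.2321, 9.0000)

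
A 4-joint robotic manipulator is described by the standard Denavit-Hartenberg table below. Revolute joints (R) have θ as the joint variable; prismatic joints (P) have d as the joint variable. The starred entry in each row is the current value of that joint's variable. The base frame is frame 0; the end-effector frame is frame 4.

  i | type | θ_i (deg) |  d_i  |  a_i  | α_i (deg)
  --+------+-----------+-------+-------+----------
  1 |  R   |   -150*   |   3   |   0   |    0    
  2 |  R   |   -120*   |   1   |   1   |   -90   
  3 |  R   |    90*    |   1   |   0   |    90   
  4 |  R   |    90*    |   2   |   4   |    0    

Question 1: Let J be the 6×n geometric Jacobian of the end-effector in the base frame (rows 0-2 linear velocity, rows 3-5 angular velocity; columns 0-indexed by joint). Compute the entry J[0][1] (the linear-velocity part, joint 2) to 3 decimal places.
-3.000

axis z_1 = (0.0000,0.0000,1.0000); lever o_n−o_1 = (-5.0000,3.0000,1.0000)
cross product → J_v[:, 1] = (-3.0000,-5.0000,0.0000)
J_ω[:, 1] = z_1
entry J[0][1] = -3.0000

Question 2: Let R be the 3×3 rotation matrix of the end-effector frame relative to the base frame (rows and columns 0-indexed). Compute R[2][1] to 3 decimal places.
End-effector y-axis (col 1 of R) = (0.0000,-0.0000,1.0000)
R[2][1] = 1.0000

1.000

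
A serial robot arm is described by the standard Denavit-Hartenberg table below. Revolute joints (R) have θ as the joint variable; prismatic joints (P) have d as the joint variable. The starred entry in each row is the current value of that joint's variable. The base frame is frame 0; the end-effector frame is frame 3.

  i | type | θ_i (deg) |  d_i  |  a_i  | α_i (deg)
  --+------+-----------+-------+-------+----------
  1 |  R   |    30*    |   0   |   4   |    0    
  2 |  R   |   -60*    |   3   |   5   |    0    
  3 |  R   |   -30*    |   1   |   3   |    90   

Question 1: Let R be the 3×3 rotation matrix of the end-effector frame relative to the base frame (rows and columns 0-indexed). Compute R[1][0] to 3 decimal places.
-0.866

End-effector x-axis (col 0 of R) = (0.5000,-0.8660,0.0000)
R[1][0] = -0.8660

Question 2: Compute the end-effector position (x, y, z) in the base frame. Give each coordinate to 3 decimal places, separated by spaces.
9.294 -3.098 4.000

after link 1: o_1 = (3.4641, 2.0000, 0.0000)
after link 2: o_2 = (7.7942, -0.5000, 3.0000)
after link 3: o_3 = (9.2942, -3.0981, 4.0000)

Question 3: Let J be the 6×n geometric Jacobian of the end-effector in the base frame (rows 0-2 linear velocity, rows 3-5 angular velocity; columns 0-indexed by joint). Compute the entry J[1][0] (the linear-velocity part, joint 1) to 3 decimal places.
9.294

axis z_0 = ẑ; lever o_n−o_0 = (9.2942,-3.0981,4.0000)
cross product → J_v[:, 0] = (3.0981,9.2942,-0.0000)
J_ω[:, 0] = z_0
entry J[1][0] = 9.2942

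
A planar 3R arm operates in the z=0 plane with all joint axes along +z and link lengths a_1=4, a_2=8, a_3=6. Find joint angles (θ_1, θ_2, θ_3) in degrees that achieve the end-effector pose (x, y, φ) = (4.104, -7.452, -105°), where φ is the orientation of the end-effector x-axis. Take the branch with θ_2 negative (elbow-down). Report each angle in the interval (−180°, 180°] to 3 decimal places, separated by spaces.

90.005 -135.001 -60.004

wrist centre = target − a_3·(cos φ, sin φ) = (5.6569, -1.6564)
cos θ_2 = (34.7445−4²−8²)/(2·4·8) = -0.7071; θ_2 = -135.0009° (elbow-down)
β = atan2(-1.6564,5.6569) = -16.3210°; ψ = atan2(-5.6568,-1.6569) = -106.3260°
θ_1 = β − ψ = 90.0050°
θ_3 = φ − θ_1 − θ_2 = -60.0041° (wrapped to (-180°,180°])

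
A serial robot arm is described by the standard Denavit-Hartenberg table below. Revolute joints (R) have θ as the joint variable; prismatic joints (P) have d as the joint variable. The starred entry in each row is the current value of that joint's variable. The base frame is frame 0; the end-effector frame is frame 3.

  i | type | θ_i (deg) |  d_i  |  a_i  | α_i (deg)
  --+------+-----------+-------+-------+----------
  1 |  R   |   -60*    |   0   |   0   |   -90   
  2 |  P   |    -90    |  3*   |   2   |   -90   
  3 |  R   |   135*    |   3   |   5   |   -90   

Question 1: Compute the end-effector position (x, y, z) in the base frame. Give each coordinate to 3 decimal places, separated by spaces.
after link 1: o_1 = (0.0000, 0.0000, 0.0000)
after link 2: o_2 = (2.5981, 1.5000, 2.0000)
after link 3: o_3 = (1.0362, -2.8658, -1.5355)

1.036 -2.866 -1.536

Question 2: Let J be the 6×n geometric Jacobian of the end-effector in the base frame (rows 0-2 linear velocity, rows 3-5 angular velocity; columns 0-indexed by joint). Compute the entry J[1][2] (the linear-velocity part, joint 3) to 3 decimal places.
axis z_2 = (0.5000,-0.8660,-0.0000); lever o_n−o_2 = (-1.5619,-4.3658,-3.5355)
cross product → J_v[:, 2] = (3.0619,1.7678,-3.5355)
J_ω[:, 2] = z_2
entry J[1][2] = 1.7678

1.768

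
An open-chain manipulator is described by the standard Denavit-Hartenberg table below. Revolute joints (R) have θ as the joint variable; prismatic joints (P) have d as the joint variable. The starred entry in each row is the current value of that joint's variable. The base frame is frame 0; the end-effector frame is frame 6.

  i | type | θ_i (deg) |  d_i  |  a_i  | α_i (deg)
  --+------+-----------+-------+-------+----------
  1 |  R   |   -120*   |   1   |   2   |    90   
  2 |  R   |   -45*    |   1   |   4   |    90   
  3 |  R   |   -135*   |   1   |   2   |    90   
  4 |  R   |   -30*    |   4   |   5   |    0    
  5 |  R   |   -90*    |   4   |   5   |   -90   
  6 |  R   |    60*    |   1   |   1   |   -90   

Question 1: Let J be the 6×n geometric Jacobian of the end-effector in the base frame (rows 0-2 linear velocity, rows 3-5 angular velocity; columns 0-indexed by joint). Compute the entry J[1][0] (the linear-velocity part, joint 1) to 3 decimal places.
axis z_0 = ẑ; lever o_n−o_0 = (-4.4223,-1.8585,8.7439)
cross product → J_v[:, 0] = (1.8585,-4.4223,0.0000)
J_ω[:, 0] = z_0
entry J[1][0] = -4.4223

-4.422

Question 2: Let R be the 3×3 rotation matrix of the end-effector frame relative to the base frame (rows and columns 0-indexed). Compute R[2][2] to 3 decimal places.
End-effector z-axis (col 2 of R) = (0.8198,0.1004,-0.5638)
R[2][2] = -0.5638

-0.564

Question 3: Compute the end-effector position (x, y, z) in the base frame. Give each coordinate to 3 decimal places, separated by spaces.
-4.422 -1.858 8.744

after link 1: o_1 = (-1.0000, -1.7321, 1.0000)
after link 2: o_2 = (-3.2802, -3.6815, -1.8284)
after link 3: o_3 = (-1.2019, -2.9102, -1.5355)
after link 4: o_4 = (0.1989, -0.9508, 4.3973)
after link 5: o_5 = (-4.9375, -0.6549, 8.2092)
after link 6: o_6 = (-4.4223, -1.8585, 8.7439)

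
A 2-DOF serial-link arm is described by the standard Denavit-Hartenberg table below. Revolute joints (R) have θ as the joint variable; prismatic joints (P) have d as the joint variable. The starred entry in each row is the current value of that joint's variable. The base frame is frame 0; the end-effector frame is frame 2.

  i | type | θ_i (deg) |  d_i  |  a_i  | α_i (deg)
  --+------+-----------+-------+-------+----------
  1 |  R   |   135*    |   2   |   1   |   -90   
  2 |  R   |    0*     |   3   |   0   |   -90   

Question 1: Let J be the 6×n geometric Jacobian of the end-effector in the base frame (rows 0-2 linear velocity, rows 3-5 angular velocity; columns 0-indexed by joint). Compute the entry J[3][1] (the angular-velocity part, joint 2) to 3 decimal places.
axis z_1 = (-0.7071,-0.7071,0.0000); lever o_n−o_1 = (-2.1213,-2.1213,0.0000)
cross product → J_v[:, 1] = (0.0000,-0.0000,0.0000)
J_ω[:, 1] = z_1
entry J[3][1] = -0.7071

-0.707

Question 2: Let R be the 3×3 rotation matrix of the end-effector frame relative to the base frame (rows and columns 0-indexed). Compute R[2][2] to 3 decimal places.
End-effector z-axis (col 2 of R) = (-0.0000,-0.0000,-1.0000)
R[2][2] = -1.0000

-1.000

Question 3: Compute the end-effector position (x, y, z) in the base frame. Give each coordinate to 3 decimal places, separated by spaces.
-2.828 -1.414 2.000

after link 1: o_1 = (-0.7071, 0.7071, 2.0000)
after link 2: o_2 = (-2.8284, -1.4142, 2.0000)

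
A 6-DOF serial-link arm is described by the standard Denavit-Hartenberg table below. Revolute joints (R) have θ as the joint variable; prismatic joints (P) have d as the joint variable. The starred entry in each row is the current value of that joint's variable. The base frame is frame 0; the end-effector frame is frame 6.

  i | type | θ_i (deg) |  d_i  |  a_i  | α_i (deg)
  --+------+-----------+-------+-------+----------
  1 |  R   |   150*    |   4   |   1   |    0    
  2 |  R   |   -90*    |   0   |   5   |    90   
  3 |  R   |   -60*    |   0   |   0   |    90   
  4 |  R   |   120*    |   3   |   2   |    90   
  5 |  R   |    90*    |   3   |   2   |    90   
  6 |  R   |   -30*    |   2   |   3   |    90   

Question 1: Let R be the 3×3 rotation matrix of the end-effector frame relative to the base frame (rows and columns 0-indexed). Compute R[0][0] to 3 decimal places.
-0.700

End-effector x-axis (col 0 of R) = (-0.6998,-0.7120,-0.0580)
R[0][0] = -0.6998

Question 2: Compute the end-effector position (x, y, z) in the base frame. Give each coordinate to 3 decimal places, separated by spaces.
1.818 -3.279 0.808

after link 1: o_1 = (-0.8660, 0.5000, 4.0000)
after link 2: o_2 = (1.6340, 4.8301, 4.0000)
after link 3: o_3 = (1.6340, 4.8301, 4.0000)
after link 4: o_4 = (1.5849, 1.2811, 3.3660)
after link 5: o_5 = (2.6675, 0.1561, 0.1160)
after link 6: o_6 = (1.8182, -3.2790, 0.8080)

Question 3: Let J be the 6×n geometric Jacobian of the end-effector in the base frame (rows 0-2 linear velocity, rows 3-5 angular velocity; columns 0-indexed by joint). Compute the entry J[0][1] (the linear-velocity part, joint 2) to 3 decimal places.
3.779

axis z_1 = (0.0000,0.0000,1.0000); lever o_n−o_1 = (2.6842,-3.7790,-3.1920)
cross product → J_v[:, 1] = (3.7790,2.6842,-0.0000)
J_ω[:, 1] = z_1
entry J[0][1] = 3.7790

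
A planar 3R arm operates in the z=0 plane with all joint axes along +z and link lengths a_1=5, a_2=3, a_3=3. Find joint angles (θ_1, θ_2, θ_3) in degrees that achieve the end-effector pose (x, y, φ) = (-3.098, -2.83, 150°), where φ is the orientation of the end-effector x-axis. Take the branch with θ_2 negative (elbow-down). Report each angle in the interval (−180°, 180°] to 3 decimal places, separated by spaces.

-59.999 -120.003 -29.998

wrist centre = target − a_3·(cos φ, sin φ) = (-0.4999, -4.3300)
cos θ_2 = (18.9988−5²−3²)/(2·5·3) = -0.5000; θ_2 = -120.0026° (elbow-down)
β = atan2(-4.3300,-0.4999) = -96.5860°; ψ = atan2(-2.5980,3.4999) = -36.5870°
θ_1 = β − ψ = -59.9990°
θ_3 = φ − θ_1 − θ_2 = -29.9984° (wrapped to (-180°,180°])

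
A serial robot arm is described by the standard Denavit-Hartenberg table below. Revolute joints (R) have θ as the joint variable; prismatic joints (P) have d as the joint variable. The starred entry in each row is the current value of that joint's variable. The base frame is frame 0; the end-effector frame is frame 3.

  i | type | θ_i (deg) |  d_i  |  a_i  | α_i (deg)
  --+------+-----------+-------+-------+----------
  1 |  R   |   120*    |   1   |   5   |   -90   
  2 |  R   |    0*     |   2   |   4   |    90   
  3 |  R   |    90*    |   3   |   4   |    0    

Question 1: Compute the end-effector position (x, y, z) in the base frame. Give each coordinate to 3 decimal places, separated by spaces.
after link 1: o_1 = (-2.5000, 4.3301, 1.0000)
after link 2: o_2 = (-6.2321, 6.7942, 1.0000)
after link 3: o_3 = (-9.6962, 4.7942, 4.0000)

-9.696 4.794 4.000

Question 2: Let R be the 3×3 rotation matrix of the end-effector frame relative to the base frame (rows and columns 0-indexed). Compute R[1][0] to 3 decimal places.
-0.500

End-effector x-axis (col 0 of R) = (-0.8660,-0.5000,0.0000)
R[1][0] = -0.5000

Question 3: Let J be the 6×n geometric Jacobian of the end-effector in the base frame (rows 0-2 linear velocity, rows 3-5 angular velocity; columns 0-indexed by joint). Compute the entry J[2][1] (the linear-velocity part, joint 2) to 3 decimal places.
axis z_1 = (-0.8660,-0.5000,0.0000); lever o_n−o_1 = (-7.1962,0.4641,3.0000)
cross product → J_v[:, 1] = (-1.5000,2.5981,-4.0000)
J_ω[:, 1] = z_1
entry J[2][1] = -4.0000

-4.000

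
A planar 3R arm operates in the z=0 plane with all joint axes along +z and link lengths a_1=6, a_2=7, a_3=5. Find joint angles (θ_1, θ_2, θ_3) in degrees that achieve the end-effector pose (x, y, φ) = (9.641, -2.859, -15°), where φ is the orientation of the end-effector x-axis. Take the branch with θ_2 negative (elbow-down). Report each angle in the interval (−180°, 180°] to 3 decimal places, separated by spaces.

60.007 -135.005 59.998

wrist centre = target − a_3·(cos φ, sin φ) = (4.8114, -1.5649)
cos θ_2 = (25.5982−6²−7²)/(2·6·7) = -0.7072; θ_2 = -135.0046° (elbow-down)
β = atan2(-1.5649,4.8114) = -18.0172°; ψ = atan2(-4.9493,1.0499) = -78.0240°
θ_1 = β − ψ = 60.0068°
θ_3 = φ − θ_1 − θ_2 = 59.9979° (wrapped to (-180°,180°])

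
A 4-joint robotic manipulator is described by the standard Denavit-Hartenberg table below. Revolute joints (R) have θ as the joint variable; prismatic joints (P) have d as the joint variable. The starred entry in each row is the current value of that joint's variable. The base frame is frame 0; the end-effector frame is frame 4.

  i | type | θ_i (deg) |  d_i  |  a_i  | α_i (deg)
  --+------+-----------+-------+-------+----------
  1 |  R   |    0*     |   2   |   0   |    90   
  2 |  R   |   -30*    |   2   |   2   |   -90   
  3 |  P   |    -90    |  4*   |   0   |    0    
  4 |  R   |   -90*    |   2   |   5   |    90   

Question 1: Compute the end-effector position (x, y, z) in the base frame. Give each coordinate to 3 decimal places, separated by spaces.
0.402 -2.000 8.696

after link 1: o_1 = (0.0000, 0.0000, 2.0000)
after link 2: o_2 = (1.7321, -2.0000, 1.0000)
after link 3: o_3 = (3.7321, -2.0000, 4.4641)
after link 4: o_4 = (0.4019, -2.0000, 8.6962)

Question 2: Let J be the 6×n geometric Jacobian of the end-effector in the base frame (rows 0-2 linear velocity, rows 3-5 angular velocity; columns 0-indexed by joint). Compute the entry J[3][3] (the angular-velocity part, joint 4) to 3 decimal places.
axis z_3 = (0.5000,-0.0000,0.8660); lever o_n−o_3 = (-3.3301,-0.0000,4.2321)
cross product → J_v[:, 3] = (0.0000,-5.0000,-0.0000)
J_ω[:, 3] = z_3
entry J[3][3] = 0.5000

0.500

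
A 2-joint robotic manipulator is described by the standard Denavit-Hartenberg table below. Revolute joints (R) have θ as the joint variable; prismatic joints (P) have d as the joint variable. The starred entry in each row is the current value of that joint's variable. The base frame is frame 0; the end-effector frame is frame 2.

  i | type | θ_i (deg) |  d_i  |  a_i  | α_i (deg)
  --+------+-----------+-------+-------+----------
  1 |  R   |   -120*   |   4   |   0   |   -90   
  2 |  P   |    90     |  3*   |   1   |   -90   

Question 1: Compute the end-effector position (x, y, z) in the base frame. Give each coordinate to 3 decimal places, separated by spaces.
after link 1: o_1 = (0.0000, 0.0000, 4.0000)
after link 2: o_2 = (2.5981, -1.5000, 3.0000)

2.598 -1.500 3.000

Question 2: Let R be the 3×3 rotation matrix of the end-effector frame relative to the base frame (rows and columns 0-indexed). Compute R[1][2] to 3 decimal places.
End-effector z-axis (col 2 of R) = (0.5000,0.8660,-0.0000)
R[1][2] = 0.8660

0.866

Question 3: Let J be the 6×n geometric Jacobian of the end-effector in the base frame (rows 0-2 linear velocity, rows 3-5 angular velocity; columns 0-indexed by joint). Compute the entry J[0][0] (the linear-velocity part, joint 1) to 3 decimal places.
axis z_0 = ẑ; lever o_n−o_0 = (2.5981,-1.5000,3.0000)
cross product → J_v[:, 0] = (1.5000,2.5981,-0.0000)
J_ω[:, 0] = z_0
entry J[0][0] = 1.5000

1.500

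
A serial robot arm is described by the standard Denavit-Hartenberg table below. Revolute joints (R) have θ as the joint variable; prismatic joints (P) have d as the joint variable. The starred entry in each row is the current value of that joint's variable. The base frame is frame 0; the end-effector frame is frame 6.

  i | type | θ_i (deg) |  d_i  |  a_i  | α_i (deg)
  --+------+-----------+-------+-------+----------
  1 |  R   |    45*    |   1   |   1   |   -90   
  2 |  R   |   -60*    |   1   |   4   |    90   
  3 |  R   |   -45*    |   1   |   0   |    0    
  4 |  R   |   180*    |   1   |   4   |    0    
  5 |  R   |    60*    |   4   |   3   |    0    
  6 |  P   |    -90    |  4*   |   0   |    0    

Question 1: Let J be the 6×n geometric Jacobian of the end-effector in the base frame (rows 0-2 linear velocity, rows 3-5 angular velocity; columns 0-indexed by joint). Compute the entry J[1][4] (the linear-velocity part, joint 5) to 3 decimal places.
-1.775

axis z_4 = (-0.6124,-0.6124,0.5000); lever o_n−o_4 = (-5.3745,-6.4725,1.4905)
cross product → J_v[:, 4] = (2.3236,-1.7745,0.6724)
J_ω[:, 4] = z_4
entry J[1][4] = -1.7745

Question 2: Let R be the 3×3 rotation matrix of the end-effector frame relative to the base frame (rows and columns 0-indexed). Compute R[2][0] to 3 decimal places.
End-effector x-axis (col 0 of R) = (-0.7745,0.5915,-0.2241)
R[2][0] = -0.2241

-0.224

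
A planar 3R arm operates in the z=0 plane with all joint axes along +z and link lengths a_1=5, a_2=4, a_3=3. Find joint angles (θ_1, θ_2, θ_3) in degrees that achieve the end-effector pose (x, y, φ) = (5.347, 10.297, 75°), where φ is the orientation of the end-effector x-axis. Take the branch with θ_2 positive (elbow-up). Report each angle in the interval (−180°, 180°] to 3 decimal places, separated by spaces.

wrist centre = target − a_3·(cos φ, sin φ) = (4.5705, 7.3992)
cos θ_2 = (75.6384−5²−4²)/(2·5·4) = 0.8660; θ_2 = 30.0076° (elbow-up)
β = atan2(7.3992,4.5705) = 58.2961°; ψ = atan2(2.0005,8.4638) = 13.2980°
θ_1 = β − ψ = 44.9981°
θ_3 = φ − θ_1 − θ_2 = -0.0057° (wrapped to (-180°,180°])

44.998 30.008 -0.006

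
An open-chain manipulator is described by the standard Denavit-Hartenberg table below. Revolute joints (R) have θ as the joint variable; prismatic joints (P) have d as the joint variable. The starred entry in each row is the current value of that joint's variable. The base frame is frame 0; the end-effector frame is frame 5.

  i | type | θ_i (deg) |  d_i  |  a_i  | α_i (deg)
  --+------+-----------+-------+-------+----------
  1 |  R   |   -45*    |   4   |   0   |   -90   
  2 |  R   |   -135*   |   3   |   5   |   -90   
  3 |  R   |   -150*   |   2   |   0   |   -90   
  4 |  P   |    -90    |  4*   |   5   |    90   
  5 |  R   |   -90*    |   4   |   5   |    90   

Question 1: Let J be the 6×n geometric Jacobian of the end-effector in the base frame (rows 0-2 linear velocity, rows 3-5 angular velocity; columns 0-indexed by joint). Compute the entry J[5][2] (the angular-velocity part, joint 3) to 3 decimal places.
0.707

axis z_2 = (0.5000,-0.5000,0.7071); lever o_n−o_2 = (-0.0086,-4.0445,7.0457)
cross product → J_v[:, 2] = (-0.6629,-3.5289,-2.0266)
J_ω[:, 2] = z_2
entry J[5][2] = 0.7071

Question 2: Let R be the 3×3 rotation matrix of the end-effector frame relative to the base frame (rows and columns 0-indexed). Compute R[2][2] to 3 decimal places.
End-effector z-axis (col 2 of R) = (-0.5000,0.5000,-0.7071)
R[2][2] = -0.7071

-0.707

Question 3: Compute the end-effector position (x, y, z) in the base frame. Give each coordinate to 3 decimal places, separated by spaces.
-0.387 0.577 14.581

after link 1: o_1 = (0.0000, 0.0000, 4.0000)
after link 2: o_2 = (-0.3787, 4.6213, 7.5355)
after link 3: o_3 = (0.6213, 3.6213, 8.9497)
after link 4: o_4 = (4.5708, 4.5708, 13.8995)
after link 5: o_5 = (-0.3873, 0.5768, 14.5812)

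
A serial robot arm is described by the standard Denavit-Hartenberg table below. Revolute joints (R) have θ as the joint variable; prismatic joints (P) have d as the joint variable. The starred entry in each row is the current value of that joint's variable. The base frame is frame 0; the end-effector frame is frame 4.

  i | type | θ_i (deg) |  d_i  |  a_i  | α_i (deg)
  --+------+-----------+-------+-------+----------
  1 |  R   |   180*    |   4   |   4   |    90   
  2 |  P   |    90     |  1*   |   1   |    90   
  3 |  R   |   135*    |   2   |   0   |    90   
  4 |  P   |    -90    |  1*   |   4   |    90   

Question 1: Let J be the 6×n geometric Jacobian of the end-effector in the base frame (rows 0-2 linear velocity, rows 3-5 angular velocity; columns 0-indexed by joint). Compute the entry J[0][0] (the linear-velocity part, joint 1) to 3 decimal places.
-1.707

axis z_0 = ẑ; lever o_n−o_0 = (-2.0000,1.7071,5.7071)
cross product → J_v[:, 0] = (-1.7071,-2.0000,0.0000)
J_ω[:, 0] = z_0
entry J[0][0] = -1.7071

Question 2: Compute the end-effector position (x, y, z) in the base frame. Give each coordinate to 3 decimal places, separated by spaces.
after link 1: o_1 = (-4.0000, 0.0000, 4.0000)
after link 2: o_2 = (-4.0000, 1.0000, 5.0000)
after link 3: o_3 = (-6.0000, 1.0000, 5.0000)
after link 4: o_4 = (-2.0000, 1.7071, 5.7071)

-2.000 1.707 5.707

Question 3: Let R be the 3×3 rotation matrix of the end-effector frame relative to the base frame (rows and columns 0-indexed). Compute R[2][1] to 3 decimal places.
0.707

End-effector y-axis (col 1 of R) = (0.0000,0.7071,0.7071)
R[2][1] = 0.7071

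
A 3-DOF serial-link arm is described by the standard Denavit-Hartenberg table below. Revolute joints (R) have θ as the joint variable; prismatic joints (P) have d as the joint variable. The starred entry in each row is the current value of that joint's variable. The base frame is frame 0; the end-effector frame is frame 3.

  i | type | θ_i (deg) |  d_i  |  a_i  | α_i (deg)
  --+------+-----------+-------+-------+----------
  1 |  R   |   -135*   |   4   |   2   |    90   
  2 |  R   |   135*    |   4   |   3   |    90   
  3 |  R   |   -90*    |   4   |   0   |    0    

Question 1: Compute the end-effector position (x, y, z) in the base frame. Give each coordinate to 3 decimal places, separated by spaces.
-4.743 0.914 8.950

after link 1: o_1 = (-1.4142, -1.4142, 4.0000)
after link 2: o_2 = (-2.7426, 2.9142, 6.1213)
after link 3: o_3 = (-4.7426, 0.9142, 8.9497)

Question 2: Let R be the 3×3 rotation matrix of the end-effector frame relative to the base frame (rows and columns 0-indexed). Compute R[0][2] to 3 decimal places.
-0.500

End-effector z-axis (col 2 of R) = (-0.5000,-0.5000,0.7071)
R[0][2] = -0.5000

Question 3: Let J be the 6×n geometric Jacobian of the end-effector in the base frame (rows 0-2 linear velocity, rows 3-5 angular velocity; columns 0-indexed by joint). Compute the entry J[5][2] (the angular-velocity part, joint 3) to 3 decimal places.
0.707

axis z_2 = (-0.5000,-0.5000,0.7071); lever o_n−o_2 = (-2.0000,-2.0000,2.8284)
cross product → J_v[:, 2] = (-0.0000,0.0000,-0.0000)
J_ω[:, 2] = z_2
entry J[5][2] = 0.7071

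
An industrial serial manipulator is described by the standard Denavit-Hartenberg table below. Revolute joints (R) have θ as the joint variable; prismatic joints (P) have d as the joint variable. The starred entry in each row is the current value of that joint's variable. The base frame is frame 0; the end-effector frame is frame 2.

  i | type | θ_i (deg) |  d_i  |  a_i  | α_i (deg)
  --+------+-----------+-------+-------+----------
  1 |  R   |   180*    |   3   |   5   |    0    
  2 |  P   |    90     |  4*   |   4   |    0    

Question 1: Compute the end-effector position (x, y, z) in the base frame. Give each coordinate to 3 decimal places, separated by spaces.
-5.000 -4.000 7.000

after link 1: o_1 = (-5.0000, 0.0000, 3.0000)
after link 2: o_2 = (-5.0000, -4.0000, 7.0000)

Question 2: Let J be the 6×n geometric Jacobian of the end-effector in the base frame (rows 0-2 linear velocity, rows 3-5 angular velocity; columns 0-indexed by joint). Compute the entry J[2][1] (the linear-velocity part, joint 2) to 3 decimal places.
prismatic axis z_1 = (0.0000,0.0000,1.0000)
J_v[:, 1] = z_1; J_ω[:, 1] = (0,0,0)
entry J[2][1] = 1.0000

1.000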